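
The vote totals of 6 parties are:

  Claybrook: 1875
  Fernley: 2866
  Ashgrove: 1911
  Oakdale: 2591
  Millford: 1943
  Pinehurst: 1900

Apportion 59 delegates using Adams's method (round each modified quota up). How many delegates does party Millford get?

9

Standard divisor 13086/59 ≈ 221.797; standard quotas: Claybrook 8.454, Fernley 12.922, Ashgrove 8.616, Oakdale 11.682, Millford 8.760, Pinehurst 8.566.
Rounding up gives 9, 13, 9, 12, 9, 9 = 61 seats, so the divisor must be adjusted.
With modified divisor 236.5: modified quotas Claybrook 7.928, Fernley 12.118, Ashgrove 8.080, Oakdale 10.956, Millford 8.216, Pinehurst 8.034.
Rounding up: Claybrook 8, Fernley 13, Ashgrove 9, Oakdale 11, Millford 9, Pinehurst 9 (total 59).
Millford receives 9.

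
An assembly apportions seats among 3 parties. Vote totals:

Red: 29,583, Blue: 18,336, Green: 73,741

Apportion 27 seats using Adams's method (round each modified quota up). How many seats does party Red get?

Standard divisor 121660/27 ≈ 4505.926; standard quotas: Red 6.565, Blue 4.069, Green 16.365.
Rounding up gives 7, 5, 17 = 29 seats, so the divisor must be adjusted.
With modified divisor 4800: modified quotas Red 6.163, Blue 3.820, Green 15.363.
Rounding up: Red 7, Blue 4, Green 16 (total 27).
Red receives 7.

7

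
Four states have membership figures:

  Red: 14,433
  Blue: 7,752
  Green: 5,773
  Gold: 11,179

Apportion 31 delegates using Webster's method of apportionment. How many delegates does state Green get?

Standard divisor 39137/31 ≈ 1262.484; standard quotas: Red 11.432, Blue 6.140, Green 4.573, Gold 8.855.
Rounding to the nearest integer gives Red 11, Blue 6, Green 5, Gold 9 — total 31, matching the house size, so no adjustment is needed.
Green receives 5.

5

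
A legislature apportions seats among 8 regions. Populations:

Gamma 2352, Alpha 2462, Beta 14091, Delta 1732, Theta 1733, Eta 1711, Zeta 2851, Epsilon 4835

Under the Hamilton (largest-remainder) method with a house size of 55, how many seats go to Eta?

Total 31767; standard divisor 31767/55 ≈ 577.582.
Standard quotas: Gamma 4.0722, Alpha 4.2626, Beta 24.3965, Delta 2.9987, Theta 3.0004, Eta 2.9624, Zeta 4.9361, Epsilon 8.3711.
Lower quotas: Gamma 4, Alpha 4, Beta 24, Delta 2, Theta 3, Eta 2, Zeta 4, Epsilon 8 (sum 51, leaving 4 seats).
Remainders in descending order: Delta 0.9987, Eta 0.9624, Zeta 0.9361, Beta 0.3965, Epsilon 0.3711, Alpha 0.2626, Gamma 0.0722, Theta 0.0004.
The surplus seats go to Delta, Eta, Zeta, Beta.
Eta receives 3.

3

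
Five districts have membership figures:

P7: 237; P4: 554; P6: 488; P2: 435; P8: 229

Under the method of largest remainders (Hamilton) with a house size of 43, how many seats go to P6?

Total 1943; standard divisor 1943/43 ≈ 45.186.
Standard quotas: P7 5.245, P4 12.260, P6 10.800, P2 9.627, P8 5.068.
Lower quotas: P7 5, P4 12, P6 10, P2 9, P8 5 (sum 41, leaving 2 seats).
Remainders in descending order: P6 0.800, P2 0.627, P4 0.260, P7 0.245, P8 0.068.
Largest remainders: P6, P2 receive the extra seats.
P6 receives 11.

11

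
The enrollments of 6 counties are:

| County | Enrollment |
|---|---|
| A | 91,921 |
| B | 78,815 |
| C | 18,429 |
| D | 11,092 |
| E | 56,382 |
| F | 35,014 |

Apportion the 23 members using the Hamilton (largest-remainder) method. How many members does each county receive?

Standard divisor: 291653 ÷ 23 ≈ 12680.565.
Standard quotas: A 7.2490, B 6.2154, C 1.4533, D 0.8747, E 4.4463, F 2.7612.
Lower quotas: A 7, B 6, C 1, D 0, E 4, F 2 (sum 20, leaving 3 seats).
Remainders in descending order: D 0.8747, F 0.7612, C 0.4533, E 0.4463, A 0.2490, B 0.2154.
The surplus seats go to D, F, C.

A: 7; B: 6; C: 2; D: 1; E: 4; F: 3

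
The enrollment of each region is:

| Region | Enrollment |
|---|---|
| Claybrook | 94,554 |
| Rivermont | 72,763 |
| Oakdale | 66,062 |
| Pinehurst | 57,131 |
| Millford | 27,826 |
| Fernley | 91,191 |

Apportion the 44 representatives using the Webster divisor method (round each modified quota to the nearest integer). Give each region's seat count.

Standard divisor 409527/44 ≈ 9307.432; standard quotas: Claybrook 10.159, Rivermont 7.818, Oakdale 7.098, Pinehurst 6.138, Millford 2.990, Fernley 9.798.
Rounding to the nearest integer gives Claybrook 10, Rivermont 8, Oakdale 7, Pinehurst 6, Millford 3, Fernley 10 — total 44, matching the house size, so no adjustment is needed.

Claybrook=10, Rivermont=8, Oakdale=7, Pinehurst=6, Millford=3, Fernley=10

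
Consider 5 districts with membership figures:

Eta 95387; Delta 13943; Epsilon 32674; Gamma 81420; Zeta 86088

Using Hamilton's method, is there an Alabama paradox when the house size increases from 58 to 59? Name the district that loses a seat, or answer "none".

At 58 seats: Eta 18, Delta 3, Epsilon 6, Gamma 15, Zeta 16.
At 59 seats: Eta 18, Delta 3, Epsilon 6, Gamma 16, Zeta 16.
No district's allocation decreased.

none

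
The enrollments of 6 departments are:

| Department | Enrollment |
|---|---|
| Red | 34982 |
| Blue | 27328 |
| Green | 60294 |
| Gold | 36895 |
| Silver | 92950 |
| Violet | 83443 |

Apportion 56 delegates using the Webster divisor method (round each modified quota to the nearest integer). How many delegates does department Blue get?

5

Standard divisor 335892/56 ≈ 5998.071; standard quotas: Red 5.832, Blue 4.556, Green 10.052, Gold 6.151, Silver 15.497, Violet 13.912.
Rounding to the nearest integer gives Red 6, Blue 5, Green 10, Gold 6, Silver 15, Violet 14 — total 56, matching the house size, so no adjustment is needed.
Blue receives 5.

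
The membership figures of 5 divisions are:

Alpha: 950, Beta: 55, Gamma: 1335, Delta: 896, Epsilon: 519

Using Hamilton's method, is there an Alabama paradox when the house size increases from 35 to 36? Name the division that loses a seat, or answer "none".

At 35 seats: Alpha 9, Beta 1, Gamma 12, Delta 8, Epsilon 5.
At 36 seats: Alpha 9, Beta 0, Gamma 13, Delta 9, Epsilon 5.
Beta drops from 1 to 0.

Beta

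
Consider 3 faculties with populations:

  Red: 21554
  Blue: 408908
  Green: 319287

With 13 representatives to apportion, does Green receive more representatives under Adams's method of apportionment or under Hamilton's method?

Adams: Red 1, Blue 7, Green 5.
Hamilton: Red 0, Blue 7, Green 6.
Green gets 5 under Adams and 6 under Hamilton.

Hamilton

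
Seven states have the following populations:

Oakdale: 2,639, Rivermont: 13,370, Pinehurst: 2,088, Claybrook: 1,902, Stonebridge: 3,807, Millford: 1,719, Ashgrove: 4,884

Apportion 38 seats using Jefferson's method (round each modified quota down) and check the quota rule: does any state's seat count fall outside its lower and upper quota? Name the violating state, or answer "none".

Standard quotas: Oakdale 3.298, Rivermont 16.708, Pinehurst 2.609, Claybrook 2.377, Stonebridge 4.757, Millford 2.148, Ashgrove 6.103.
Jefferson allocation: Oakdale 3, Rivermont 18, Pinehurst 2, Claybrook 2, Stonebridge 5, Millford 2, Ashgrove 6.
Rivermont has quota 16.708 (lower 16, upper 17) but receives 18 — outside the quota interval.

Rivermont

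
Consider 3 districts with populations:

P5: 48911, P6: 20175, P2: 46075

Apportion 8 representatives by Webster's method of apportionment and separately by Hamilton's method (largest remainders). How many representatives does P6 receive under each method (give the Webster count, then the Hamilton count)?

Webster: P5 4, P6 1, P2 3.
Hamilton: P5 3, P6 2, P2 3.
P6 gets 1 under Webster and 2 under Hamilton.

1 and 2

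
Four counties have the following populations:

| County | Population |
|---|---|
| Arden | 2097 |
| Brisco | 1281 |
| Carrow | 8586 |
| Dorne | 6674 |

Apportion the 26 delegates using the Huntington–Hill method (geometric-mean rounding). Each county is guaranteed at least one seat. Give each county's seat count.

With divisor 725: modified quotas Arden 2.892, Brisco 1.767, Carrow 11.843, Dorne 9.206.
Geometric-mean thresholds: Arden √(2·3)=2.449, Brisco √(1·2)=1.414, Carrow √(11·12)=11.489, Dorne √(9·10)=9.487.
Each quota rounded against its threshold gives Arden 3, Brisco 2, Carrow 12, Dorne 9 (total 26).

Arden 3, Brisco 2, Carrow 12, Dorne 9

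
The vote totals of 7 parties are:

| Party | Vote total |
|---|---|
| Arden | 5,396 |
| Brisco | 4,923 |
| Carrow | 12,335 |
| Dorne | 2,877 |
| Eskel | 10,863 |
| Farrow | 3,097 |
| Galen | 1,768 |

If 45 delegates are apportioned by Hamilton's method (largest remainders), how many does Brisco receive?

5

Standard divisor: 41259 ÷ 45 ≈ 916.867.
Standard quotas: Arden 5.8853, Brisco 5.3694, Carrow 13.4534, Dorne 3.1379, Eskel 11.8480, Farrow 3.3778, Galen 1.9283.
Lower quotas: Arden 5, Brisco 5, Carrow 13, Dorne 3, Eskel 11, Farrow 3, Galen 1 (sum 41, leaving 4 seats).
Remainders in descending order: Galen 0.9283, Arden 0.8853, Eskel 0.8480, Carrow 0.4534, Farrow 0.3778, Brisco 0.3694, Dorne 0.1379.
The surplus seats go to Galen, Arden, Eskel, Carrow.
Brisco receives 5.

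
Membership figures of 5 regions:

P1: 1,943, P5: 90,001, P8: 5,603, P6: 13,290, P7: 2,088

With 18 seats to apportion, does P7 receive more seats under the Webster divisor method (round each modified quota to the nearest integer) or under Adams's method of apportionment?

Adams

Webster: P1 0, P5 15, P8 1, P6 2, P7 0.
Adams: P1 1, P5 13, P8 1, P6 2, P7 1.
P7 gets 0 under Webster and 1 under Adams.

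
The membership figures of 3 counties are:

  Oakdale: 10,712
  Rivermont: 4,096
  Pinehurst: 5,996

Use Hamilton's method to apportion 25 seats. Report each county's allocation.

The standard divisor is 20804/25 ≈ 832.16.
Standard quotas: Oakdale 12.8725, Rivermont 4.9221, Pinehurst 7.2053.
Lower quotas: Oakdale 12, Rivermont 4, Pinehurst 7 (sum 23, leaving 2 seats).
Remainders in descending order: Rivermont 0.9221, Oakdale 0.8725, Pinehurst 0.2053.
The surplus seats go to Rivermont, Oakdale.

Oakdale: 13, Rivermont: 5, Pinehurst: 7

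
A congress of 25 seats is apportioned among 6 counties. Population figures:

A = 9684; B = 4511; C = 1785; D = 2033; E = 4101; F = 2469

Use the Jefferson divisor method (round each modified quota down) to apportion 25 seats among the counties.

Standard divisor 24583/25 ≈ 983.32; standard quotas: A 9.848, B 4.588, C 1.815, D 2.067, E 4.171, F 2.511.
Rounding down gives 9, 4, 1, 2, 4, 2 = 22 seats, so the divisor must be adjusted.
With modified divisor 882.79: modified quotas A 10.970, B 5.110, C 2.022, D 2.303, E 4.645, F 2.797.
Rounding down: A 10, B 5, C 2, D 2, E 4, F 2 (total 25).

A 10; B 5; C 2; D 2; E 4; F 2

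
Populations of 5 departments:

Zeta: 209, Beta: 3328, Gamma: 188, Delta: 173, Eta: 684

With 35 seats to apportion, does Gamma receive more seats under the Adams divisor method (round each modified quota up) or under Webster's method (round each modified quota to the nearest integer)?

Adams: Zeta 2, Beta 24, Gamma 2, Delta 2, Eta 5.
Webster: Zeta 2, Beta 26, Gamma 1, Delta 1, Eta 5.
Gamma gets 2 under Adams and 1 under Webster.

Adams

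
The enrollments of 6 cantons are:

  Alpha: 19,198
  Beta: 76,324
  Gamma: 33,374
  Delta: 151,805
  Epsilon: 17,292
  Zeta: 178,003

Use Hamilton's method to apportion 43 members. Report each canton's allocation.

Standard divisor: 475996 ÷ 43 ≈ 11069.674.
Standard quotas: Alpha 1.7343, Beta 6.8949, Gamma 3.0149, Delta 13.7136, Epsilon 1.5621, Zeta 16.0802.
Lower quotas: Alpha 1, Beta 6, Gamma 3, Delta 13, Epsilon 1, Zeta 16 (sum 40, leaving 3 seats).
Remainders in descending order: Beta 0.8949, Alpha 0.7343, Delta 0.7136, Epsilon 0.5621, Zeta 0.0802, Gamma 0.0149.
Largest remainders: Beta, Alpha, Delta receive the extra seats.

Alpha 2; Beta 7; Gamma 3; Delta 14; Epsilon 1; Zeta 16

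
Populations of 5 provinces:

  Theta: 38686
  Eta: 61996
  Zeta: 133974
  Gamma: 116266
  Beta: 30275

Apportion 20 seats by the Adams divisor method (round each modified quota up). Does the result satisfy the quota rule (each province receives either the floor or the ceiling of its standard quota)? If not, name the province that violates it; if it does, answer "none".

Standard quotas: Theta 2.030, Eta 3.253, Zeta 7.029, Gamma 6.100, Beta 1.588.
Adams allocation: Theta 2, Eta 3, Zeta 7, Gamma 6, Beta 2.
Every allocation lies between the lower and upper quota.

none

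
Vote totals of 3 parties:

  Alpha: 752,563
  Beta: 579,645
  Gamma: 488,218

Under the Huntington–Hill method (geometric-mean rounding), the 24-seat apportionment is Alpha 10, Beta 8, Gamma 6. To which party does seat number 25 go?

Gamma

Priority for the next seat is population ÷ (√(s·(s+1))).
Priorities: Alpha 71754.067, Beta 68311.818, Gamma 75333.673.
Highest priority: Gamma.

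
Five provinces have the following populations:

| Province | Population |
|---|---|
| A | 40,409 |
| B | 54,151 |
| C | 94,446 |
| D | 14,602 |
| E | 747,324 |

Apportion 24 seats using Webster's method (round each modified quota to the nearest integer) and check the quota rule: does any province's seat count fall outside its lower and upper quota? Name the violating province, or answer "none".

Standard quotas: A 1.020, B 1.367, C 2.384, D 0.369, E 18.861.
Webster allocation: A 1, B 1, C 2, D 0, E 20.
E has quota 18.861 (lower 18, upper 19) but receives 20 — outside the quota interval.

E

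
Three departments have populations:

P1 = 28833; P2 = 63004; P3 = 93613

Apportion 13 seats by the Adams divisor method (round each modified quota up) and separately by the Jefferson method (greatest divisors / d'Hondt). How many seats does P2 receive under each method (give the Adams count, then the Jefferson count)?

Adams: P1 2, P2 5, P3 6.
Jefferson: P1 2, P2 4, P3 7.
P2 gets 5 under Adams and 4 under Jefferson.

5 and 4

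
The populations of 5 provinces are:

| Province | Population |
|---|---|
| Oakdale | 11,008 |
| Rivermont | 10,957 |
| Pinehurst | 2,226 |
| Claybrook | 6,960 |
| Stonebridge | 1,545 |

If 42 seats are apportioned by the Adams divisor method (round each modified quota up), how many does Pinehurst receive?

3

Standard divisor 32696/42 ≈ 778.476; standard quotas: Oakdale 14.140, Rivermont 14.075, Pinehurst 2.859, Claybrook 8.941, Stonebridge 1.985.
Rounding up gives 15, 15, 3, 9, 2 = 44 seats, so the divisor must be adjusted.
With modified divisor 800: modified quotas Oakdale 13.760, Rivermont 13.696, Pinehurst 2.783, Claybrook 8.700, Stonebridge 1.931.
Rounding up: Oakdale 14, Rivermont 14, Pinehurst 3, Claybrook 9, Stonebridge 2 (total 42).
Pinehurst receives 3.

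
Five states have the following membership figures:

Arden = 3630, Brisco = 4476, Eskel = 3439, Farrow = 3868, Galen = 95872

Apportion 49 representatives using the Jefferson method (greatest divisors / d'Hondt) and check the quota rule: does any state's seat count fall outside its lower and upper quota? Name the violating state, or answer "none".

Standard quotas: Arden 1.598, Brisco 1.971, Eskel 1.514, Farrow 1.703, Galen 42.213.
Jefferson allocation: Arden 1, Brisco 2, Eskel 1, Farrow 1, Galen 44.
Galen has quota 42.213 (lower 42, upper 43) but receives 44 — outside the quota interval.

Galen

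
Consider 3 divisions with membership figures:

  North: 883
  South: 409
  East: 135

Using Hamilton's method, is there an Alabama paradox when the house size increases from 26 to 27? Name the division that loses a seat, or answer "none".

At 26 seats: North 16, South 7, East 3.
At 27 seats: North 17, South 8, East 2.
East drops from 3 to 2.

East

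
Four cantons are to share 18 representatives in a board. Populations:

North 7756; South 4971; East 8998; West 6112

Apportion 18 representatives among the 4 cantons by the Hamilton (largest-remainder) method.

North: 5, South: 3, East: 6, West: 4

Standard divisor: 27837 ÷ 18 ≈ 1546.5.
Standard quotas: North 5.0152, South 3.2144, East 5.8183, West 3.9522.
Lower quotas: North 5, South 3, East 5, West 3 (sum 16, leaving 2 seats).
Remainders in descending order: West 0.9522, East 0.8183, South 0.2144, North 0.0152.
The surplus seats go to West, East.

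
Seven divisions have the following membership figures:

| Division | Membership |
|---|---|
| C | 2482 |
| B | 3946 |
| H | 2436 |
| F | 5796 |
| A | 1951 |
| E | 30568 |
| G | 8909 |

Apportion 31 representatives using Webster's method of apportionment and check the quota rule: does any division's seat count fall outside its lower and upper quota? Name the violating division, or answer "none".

E

Standard quotas: C 1.372, B 2.181, H 1.346, F 3.203, A 1.078, E 16.895, G 4.924.
Webster allocation: C 1, B 2, H 1, F 3, A 1, E 18, G 5.
E has quota 16.895 (lower 16, upper 17) but receives 18 — outside the quota interval.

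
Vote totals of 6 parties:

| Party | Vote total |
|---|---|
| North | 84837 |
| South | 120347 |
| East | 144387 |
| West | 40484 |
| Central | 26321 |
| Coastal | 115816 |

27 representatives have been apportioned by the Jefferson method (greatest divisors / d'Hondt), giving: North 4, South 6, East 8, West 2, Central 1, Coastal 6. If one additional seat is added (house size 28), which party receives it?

Priority for the next seat is population ÷ (current seats + 1).
Priorities: North 16967.400, South 17192.429, East 16043.000, West 13494.667, Central 13160.500, Coastal 16545.143.
Highest priority: South.

South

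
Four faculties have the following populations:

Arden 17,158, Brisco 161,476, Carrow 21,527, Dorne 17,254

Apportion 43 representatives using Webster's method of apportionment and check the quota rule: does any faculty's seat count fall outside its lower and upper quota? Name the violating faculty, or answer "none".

Standard quotas: Arden 3.393, Brisco 31.936, Carrow 4.258, Dorne 3.412.
Webster allocation: Arden 3, Brisco 33, Carrow 4, Dorne 3.
Brisco has quota 31.936 (lower 31, upper 32) but receives 33 — outside the quota interval.

Brisco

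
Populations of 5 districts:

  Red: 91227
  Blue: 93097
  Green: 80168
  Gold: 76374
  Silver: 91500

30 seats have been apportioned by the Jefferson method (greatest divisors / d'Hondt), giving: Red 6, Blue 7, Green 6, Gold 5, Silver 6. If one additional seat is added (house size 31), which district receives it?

Priority for the next seat is population ÷ (current seats + 1).
Priorities: Red 13032.429, Blue 11637.125, Green 11452.571, Gold 12729.000, Silver 13071.429.
Highest priority: Silver.

Silver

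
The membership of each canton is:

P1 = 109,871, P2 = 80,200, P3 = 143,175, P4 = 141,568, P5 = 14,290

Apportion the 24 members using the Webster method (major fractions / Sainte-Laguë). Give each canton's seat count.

Standard divisor 489104/24 ≈ 20379.333; standard quotas: P1 5.391, P2 3.935, P3 7.025, P4 6.947, P5 0.701.
Rounding to the nearest integer gives P1 5, P2 4, P3 7, P4 7, P5 1 — total 24, matching the house size, so no adjustment is needed.

P1=5, P2=4, P3=7, P4=7, P5=1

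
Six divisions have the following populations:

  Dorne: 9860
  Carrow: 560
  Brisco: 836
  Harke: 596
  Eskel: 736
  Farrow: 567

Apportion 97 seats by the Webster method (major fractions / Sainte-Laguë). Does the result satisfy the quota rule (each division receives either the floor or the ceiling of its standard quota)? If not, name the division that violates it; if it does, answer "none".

Dorne

Standard quotas: Dorne 72.704, Carrow 4.129, Brisco 6.164, Harke 4.395, Eskel 5.427, Farrow 4.181.
Webster allocation: Dorne 74, Carrow 4, Brisco 6, Harke 4, Eskel 5, Farrow 4.
Dorne has quota 72.704 (lower 72, upper 73) but receives 74 — outside the quota interval.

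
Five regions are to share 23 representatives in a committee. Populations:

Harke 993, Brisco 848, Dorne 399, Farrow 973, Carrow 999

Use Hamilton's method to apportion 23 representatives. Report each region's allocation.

Harke 5; Brisco 5; Dorne 2; Farrow 5; Carrow 6

Total 4212; standard divisor 4212/23 ≈ 183.13.
Standard quotas: Harke 5.422, Brisco 4.631, Dorne 2.179, Farrow 5.313, Carrow 5.455.
Lower quotas: Harke 5, Brisco 4, Dorne 2, Farrow 5, Carrow 5 (sum 21, leaving 2 seats).
Remainders in descending order: Brisco 0.631, Carrow 0.455, Harke 0.422, Farrow 0.313, Dorne 0.179.
Largest remainders: Brisco, Carrow receive the extra seats.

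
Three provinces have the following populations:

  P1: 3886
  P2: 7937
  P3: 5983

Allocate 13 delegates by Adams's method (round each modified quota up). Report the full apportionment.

Standard divisor 17806/13 ≈ 1369.692; standard quotas: P1 2.837, P2 5.795, P3 4.368.
Rounding up gives 3, 6, 5 = 14 seats, so the divisor must be adjusted.
With modified divisor 1540: modified quotas P1 2.523, P2 5.154, P3 3.885.
Rounding up: P1 3, P2 6, P3 4 (total 13).

P1=3, P2=6, P3=4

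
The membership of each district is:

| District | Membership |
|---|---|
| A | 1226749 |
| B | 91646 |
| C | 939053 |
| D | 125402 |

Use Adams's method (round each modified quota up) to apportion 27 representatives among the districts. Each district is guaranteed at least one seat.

Standard divisor 2382850/27 ≈ 88253.704; standard quotas: A 13.900, B 1.038, C 10.640, D 1.421.
Rounding up gives 14, 2, 11, 2 = 29 seats, so the divisor must be adjusted.
With modified divisor 94100: modified quotas A 13.037, B 0.974, C 9.979, D 1.333.
Rounding up: A 14, B 1, C 10, D 2 (total 27).

A: 14; B: 1; C: 10; D: 2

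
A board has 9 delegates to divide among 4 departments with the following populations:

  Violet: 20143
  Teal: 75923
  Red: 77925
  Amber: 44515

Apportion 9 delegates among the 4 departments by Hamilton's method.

Standard divisor: 218506 ÷ 9 ≈ 24278.444.
Standard quotas: Violet 0.8297, Teal 3.1272, Red 3.2096, Amber 1.8335.
Lower quotas: Violet 0, Teal 3, Red 3, Amber 1 (sum 7, leaving 2 seats).
Remainders in descending order: Amber 0.8335, Violet 0.8297, Red 0.2096, Teal 0.1272.
The surplus seats go to Amber, Violet.

Violet=1; Teal=3; Red=3; Amber=2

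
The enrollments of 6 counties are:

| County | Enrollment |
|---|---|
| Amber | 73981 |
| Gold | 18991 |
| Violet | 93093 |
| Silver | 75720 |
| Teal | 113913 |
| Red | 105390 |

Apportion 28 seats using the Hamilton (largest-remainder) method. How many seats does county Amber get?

4

Standard divisor: 481088 ÷ 28 ≈ 17181.714.
Standard quotas: Amber 4.3058, Gold 1.1053, Violet 5.4181, Silver 4.4070, Teal 6.6299, Red 6.1338.
Lower quotas: Amber 4, Gold 1, Violet 5, Silver 4, Teal 6, Red 6 (sum 26, leaving 2 seats).
Remainders in descending order: Teal 0.6299, Violet 0.4181, Silver 0.4070, Amber 0.3058, Red 0.1338, Gold 0.1053.
Largest remainders: Teal, Violet receive the extra seats.
Amber receives 4.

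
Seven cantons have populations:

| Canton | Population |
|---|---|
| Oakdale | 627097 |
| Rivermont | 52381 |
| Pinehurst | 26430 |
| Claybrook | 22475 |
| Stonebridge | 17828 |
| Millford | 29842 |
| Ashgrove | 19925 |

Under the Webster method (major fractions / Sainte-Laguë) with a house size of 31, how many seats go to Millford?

1

Standard divisor 795978/31 ≈ 25676.71; standard quotas: Oakdale 24.423, Rivermont 2.040, Pinehurst 1.029, Claybrook 0.875, Stonebridge 0.694, Millford 1.162, Ashgrove 0.776.
Rounding to the nearest integer gives Oakdale 24, Rivermont 2, Pinehurst 1, Claybrook 1, Stonebridge 1, Millford 1, Ashgrove 1 — total 31, matching the house size, so no adjustment is needed.
Millford receives 1.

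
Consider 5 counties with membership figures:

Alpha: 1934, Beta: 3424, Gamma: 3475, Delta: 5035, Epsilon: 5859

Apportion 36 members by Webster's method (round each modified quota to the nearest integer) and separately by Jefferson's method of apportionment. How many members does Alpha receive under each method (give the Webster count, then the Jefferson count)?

Webster: Alpha 4, Beta 6, Gamma 6, Delta 9, Epsilon 11.
Jefferson: Alpha 3, Beta 6, Gamma 6, Delta 10, Epsilon 11.
Alpha gets 4 under Webster and 3 under Jefferson.

4 and 3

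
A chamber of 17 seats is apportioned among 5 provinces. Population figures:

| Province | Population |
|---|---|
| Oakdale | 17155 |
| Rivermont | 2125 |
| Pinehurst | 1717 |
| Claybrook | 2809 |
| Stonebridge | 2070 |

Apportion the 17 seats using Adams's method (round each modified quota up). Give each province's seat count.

Standard divisor 25876/17 ≈ 1522.118; standard quotas: Oakdale 11.270, Rivermont 1.396, Pinehurst 1.128, Claybrook 1.845, Stonebridge 1.360.
Rounding up gives 12, 2, 2, 2, 2 = 20 seats, so the divisor must be adjusted.
With modified divisor 1800: modified quotas Oakdale 9.531, Rivermont 1.181, Pinehurst 0.954, Claybrook 1.561, Stonebridge 1.150.
Rounding up: Oakdale 10, Rivermont 2, Pinehurst 1, Claybrook 2, Stonebridge 2 (total 17).

Oakdale 10, Rivermont 2, Pinehurst 1, Claybrook 2, Stonebridge 2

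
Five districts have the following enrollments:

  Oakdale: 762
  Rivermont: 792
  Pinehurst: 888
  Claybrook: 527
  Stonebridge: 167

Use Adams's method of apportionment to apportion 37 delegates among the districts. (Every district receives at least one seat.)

Oakdale=9, Rivermont=9, Pinehurst=11, Claybrook=6, Stonebridge=2

Standard divisor 3136/37 ≈ 84.757; standard quotas: Oakdale 8.990, Rivermont 9.344, Pinehurst 10.477, Claybrook 6.218, Stonebridge 1.970.
Rounding up gives 9, 10, 11, 7, 2 = 39 seats, so the divisor must be adjusted.
With modified divisor 88.4: modified quotas Oakdale 8.620, Rivermont 8.959, Pinehurst 10.045, Claybrook 5.962, Stonebridge 1.889.
Rounding up: Oakdale 9, Rivermont 9, Pinehurst 11, Claybrook 6, Stonebridge 2 (total 37).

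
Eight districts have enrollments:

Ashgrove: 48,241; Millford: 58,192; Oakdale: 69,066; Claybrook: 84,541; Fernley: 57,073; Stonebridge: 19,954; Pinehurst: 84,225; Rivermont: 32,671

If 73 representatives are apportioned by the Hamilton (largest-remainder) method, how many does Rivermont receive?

Total 453963; standard divisor 453963/73 ≈ 6218.671.
Standard quotas: Ashgrove 7.7574, Millford 9.3576, Oakdale 11.1062, Claybrook 13.5947, Fernley 9.1777, Stonebridge 3.2087, Pinehurst 13.5439, Rivermont 5.2537.
Lower quotas: Ashgrove 7, Millford 9, Oakdale 11, Claybrook 13, Fernley 9, Stonebridge 3, Pinehurst 13, Rivermont 5 (sum 70, leaving 3 seats).
Remainders in descending order: Ashgrove 0.7574, Claybrook 0.5947, Pinehurst 0.5439, Millford 0.3576, Rivermont 0.2537, Stonebridge 0.2087, Fernley 0.1777, Oakdale 0.1062.
Largest remainders: Ashgrove, Claybrook, Pinehurst receive the extra seats.
Rivermont receives 5.

5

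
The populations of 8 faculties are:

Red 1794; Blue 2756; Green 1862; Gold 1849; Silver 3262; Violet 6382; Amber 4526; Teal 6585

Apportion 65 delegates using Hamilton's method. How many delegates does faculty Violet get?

Total 29016; standard divisor 29016/65 ≈ 446.4.
Standard quotas: Red 4.0188, Blue 6.1738, Green 4.1711, Gold 4.1420, Silver 7.3073, Violet 14.2966, Amber 10.1389, Teal 14.7513.
Lower quotas: Red 4, Blue 6, Green 4, Gold 4, Silver 7, Violet 14, Amber 10, Teal 14 (sum 63, leaving 2 seats).
Remainders in descending order: Teal 0.7513, Silver 0.3073, Violet 0.2966, Blue 0.1738, Green 0.1711, Gold 0.1420, Amber 0.1389, Red 0.0188.
The surplus seats go to Teal, Silver.
Violet receives 14.

14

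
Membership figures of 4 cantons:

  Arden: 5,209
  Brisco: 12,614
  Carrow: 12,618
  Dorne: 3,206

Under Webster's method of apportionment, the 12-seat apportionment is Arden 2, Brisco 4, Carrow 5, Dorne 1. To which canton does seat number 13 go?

Priority for the next seat is population ÷ (current seats + 0.5).
Priorities: Arden 2083.600, Brisco 2803.111, Carrow 2294.182, Dorne 2137.333.
Highest priority: Brisco.

Brisco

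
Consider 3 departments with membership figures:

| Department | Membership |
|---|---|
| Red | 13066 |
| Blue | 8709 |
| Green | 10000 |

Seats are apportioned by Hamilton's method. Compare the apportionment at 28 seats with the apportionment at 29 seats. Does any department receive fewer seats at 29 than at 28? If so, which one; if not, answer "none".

none

At 28 seats: Red 11, Blue 8, Green 9.
At 29 seats: Red 12, Blue 8, Green 9.
No department's allocation decreased.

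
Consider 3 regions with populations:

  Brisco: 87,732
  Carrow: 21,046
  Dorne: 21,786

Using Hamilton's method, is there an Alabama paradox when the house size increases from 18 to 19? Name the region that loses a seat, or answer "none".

none

At 18 seats: Brisco 12, Carrow 3, Dorne 3.
At 19 seats: Brisco 13, Carrow 3, Dorne 3.
No region's allocation decreased.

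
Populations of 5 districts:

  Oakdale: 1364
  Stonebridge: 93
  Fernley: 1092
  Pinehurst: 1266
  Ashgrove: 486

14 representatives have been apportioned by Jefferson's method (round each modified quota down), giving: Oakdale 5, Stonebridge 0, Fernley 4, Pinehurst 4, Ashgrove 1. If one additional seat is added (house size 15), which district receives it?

Priority for the next seat is population ÷ (current seats + 1).
Priorities: Oakdale 227.333, Stonebridge 93.000, Fernley 218.400, Pinehurst 253.200, Ashgrove 243.000.
Highest priority: Pinehurst.

Pinehurst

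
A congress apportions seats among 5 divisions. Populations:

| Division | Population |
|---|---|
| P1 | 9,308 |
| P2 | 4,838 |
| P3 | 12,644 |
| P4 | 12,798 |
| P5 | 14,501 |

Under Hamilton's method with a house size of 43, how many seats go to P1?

Total 54089; standard divisor 54089/43 ≈ 1257.884.
Standard quotas: P1 7.3997, P2 3.8461, P3 10.0518, P4 10.1742, P5 11.5281.
Lower quotas: P1 7, P2 3, P3 10, P4 10, P5 11 (sum 41, leaving 2 seats).
Remainders in descending order: P2 0.8461, P5 0.5281, P1 0.3997, P4 0.1742, P3 0.0518.
The surplus seats go to P2, P5.
P1 receives 7.

7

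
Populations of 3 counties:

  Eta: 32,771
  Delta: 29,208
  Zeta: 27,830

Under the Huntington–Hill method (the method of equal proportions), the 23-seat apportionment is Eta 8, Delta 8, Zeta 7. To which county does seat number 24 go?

Priority for the next seat is population ÷ (√(s·(s+1))).
Priorities: Eta 3862.099, Delta 3442.196, Zeta 3718.940.
Highest priority: Eta.

Eta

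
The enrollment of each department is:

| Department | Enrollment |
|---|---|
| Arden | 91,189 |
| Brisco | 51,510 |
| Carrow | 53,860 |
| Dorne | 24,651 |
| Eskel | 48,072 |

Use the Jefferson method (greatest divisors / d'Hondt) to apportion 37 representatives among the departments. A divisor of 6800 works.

With modified divisor 6800: modified quotas Arden 13.410, Brisco 7.575, Carrow 7.921, Dorne 3.625, Eskel 7.069.
Rounding down: Arden 13, Brisco 7, Carrow 7, Dorne 3, Eskel 7 (total 37).

Arden: 13, Brisco: 7, Carrow: 7, Dorne: 3, Eskel: 7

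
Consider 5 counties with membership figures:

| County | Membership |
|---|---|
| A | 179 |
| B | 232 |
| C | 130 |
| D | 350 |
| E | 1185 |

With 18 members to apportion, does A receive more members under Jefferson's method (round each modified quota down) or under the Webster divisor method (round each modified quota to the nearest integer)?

Webster

Jefferson: A 1, B 2, C 1, D 3, E 11.
Webster: A 2, B 2, C 1, D 3, E 10.
A gets 1 under Jefferson and 2 under Webster.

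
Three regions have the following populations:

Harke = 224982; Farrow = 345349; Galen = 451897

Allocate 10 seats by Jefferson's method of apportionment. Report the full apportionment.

Harke 2, Farrow 3, Galen 5

Standard divisor 1022228/10 ≈ 102222.8; standard quotas: Harke 2.201, Farrow 3.378, Galen 4.421.
Rounding down gives 2, 3, 4 = 9 seats, so the divisor must be adjusted.
With modified divisor 88400: modified quotas Harke 2.545, Farrow 3.907, Galen 5.112.
Rounding down: Harke 2, Farrow 3, Galen 5 (total 10).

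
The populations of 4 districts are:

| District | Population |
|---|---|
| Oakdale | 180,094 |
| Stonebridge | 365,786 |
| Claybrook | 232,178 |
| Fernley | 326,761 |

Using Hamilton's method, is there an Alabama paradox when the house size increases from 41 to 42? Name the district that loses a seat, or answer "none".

none

At 41 seats: Oakdale 7, Stonebridge 13, Claybrook 9, Fernley 12.
At 42 seats: Oakdale 7, Stonebridge 14, Claybrook 9, Fernley 12.
No district's allocation decreased.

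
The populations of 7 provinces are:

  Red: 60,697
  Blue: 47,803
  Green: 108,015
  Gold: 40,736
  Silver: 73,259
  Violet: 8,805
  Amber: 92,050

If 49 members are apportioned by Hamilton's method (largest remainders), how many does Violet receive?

1

The standard divisor is 431365/49 ≈ 8803.367.
Standard quotas: Red 6.8947, Blue 5.4301, Green 12.2697, Gold 4.6273, Silver 8.3217, Violet 1.0002, Amber 10.4562.
Lower quotas: Red 6, Blue 5, Green 12, Gold 4, Silver 8, Violet 1, Amber 10 (sum 46, leaving 3 seats).
Remainders in descending order: Red 0.8947, Gold 0.6273, Amber 0.4562, Blue 0.4301, Silver 0.3217, Green 0.2697, Violet 0.0002.
The surplus seats go to Red, Gold, Amber.
Violet receives 1.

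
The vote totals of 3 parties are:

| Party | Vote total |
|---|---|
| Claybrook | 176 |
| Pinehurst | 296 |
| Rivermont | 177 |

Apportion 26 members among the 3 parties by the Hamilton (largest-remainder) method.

The standard divisor is 649/26 ≈ 24.962.
Standard quotas: Claybrook 7.051, Pinehurst 11.858, Rivermont 7.091.
Lower quotas: Claybrook 7, Pinehurst 11, Rivermont 7 (sum 25, leaving 1 seat).
Remainders in descending order: Pinehurst 0.858, Rivermont 0.091, Claybrook 0.051.
The surplus seat goes to Pinehurst.

Claybrook 7, Pinehurst 12, Rivermont 7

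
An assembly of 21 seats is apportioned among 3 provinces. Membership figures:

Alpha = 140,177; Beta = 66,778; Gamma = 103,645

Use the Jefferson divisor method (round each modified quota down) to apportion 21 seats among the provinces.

Standard divisor 310600/21 ≈ 14790.476; standard quotas: Alpha 9.478, Beta 4.515, Gamma 7.008.
Rounding down gives 9, 4, 7 = 20 seats, so the divisor must be adjusted.
With modified divisor 13700: modified quotas Alpha 10.232, Beta 4.874, Gamma 7.565.
Rounding down: Alpha 10, Beta 4, Gamma 7 (total 21).

Alpha=10, Beta=4, Gamma=7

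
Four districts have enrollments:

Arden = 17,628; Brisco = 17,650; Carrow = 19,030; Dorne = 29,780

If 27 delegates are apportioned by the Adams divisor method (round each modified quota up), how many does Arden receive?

Standard divisor 84088/27 ≈ 3114.37; standard quotas: Arden 5.660, Brisco 5.667, Carrow 6.110, Dorne 9.562.
Rounding up gives 6, 6, 7, 10 = 29 seats, so the divisor must be adjusted.
With modified divisor 3400: modified quotas Arden 5.185, Brisco 5.191, Carrow 5.597, Dorne 8.759.
Rounding up: Arden 6, Brisco 6, Carrow 6, Dorne 9 (total 27).
Arden receives 6.

6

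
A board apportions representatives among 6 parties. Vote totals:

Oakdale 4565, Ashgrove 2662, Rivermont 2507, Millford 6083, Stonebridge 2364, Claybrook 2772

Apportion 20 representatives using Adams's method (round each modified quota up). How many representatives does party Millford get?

5

Standard divisor 20953/20 ≈ 1047.65; standard quotas: Oakdale 4.357, Ashgrove 2.541, Rivermont 2.393, Millford 5.806, Stonebridge 2.256, Claybrook 2.646.
Rounding up gives 5, 3, 3, 6, 3, 3 = 23 seats, so the divisor must be adjusted.
With modified divisor 1240: modified quotas Oakdale 3.681, Ashgrove 2.147, Rivermont 2.022, Millford 4.906, Stonebridge 1.906, Claybrook 2.235.
Rounding up: Oakdale 4, Ashgrove 3, Rivermont 3, Millford 5, Stonebridge 2, Claybrook 3 (total 20).
Millford receives 5.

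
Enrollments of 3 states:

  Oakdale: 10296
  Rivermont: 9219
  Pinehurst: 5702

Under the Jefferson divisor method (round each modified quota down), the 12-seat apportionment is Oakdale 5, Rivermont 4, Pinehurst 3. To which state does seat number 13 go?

Priority for the next seat is population ÷ (current seats + 1).
Priorities: Oakdale 1716.000, Rivermont 1843.800, Pinehurst 1425.500.
Highest priority: Rivermont.

Rivermont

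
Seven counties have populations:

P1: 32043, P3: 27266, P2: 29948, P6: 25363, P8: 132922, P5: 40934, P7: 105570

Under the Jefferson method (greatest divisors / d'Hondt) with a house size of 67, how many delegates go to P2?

5

Standard divisor 394046/67 ≈ 5881.284; standard quotas: P1 5.448, P3 4.636, P2 5.092, P6 4.312, P8 22.601, P5 6.960, P7 17.950.
Rounding down gives 5, 4, 5, 4, 22, 6, 17 = 63 seats, so the divisor must be adjusted.
With modified divisor 5550: modified quotas P1 5.774, P3 4.913, P2 5.396, P6 4.570, P8 23.950, P5 7.375, P7 19.022.
Rounding down: P1 5, P3 4, P2 5, P6 4, P8 23, P5 7, P7 19 (total 67).
P2 receives 5.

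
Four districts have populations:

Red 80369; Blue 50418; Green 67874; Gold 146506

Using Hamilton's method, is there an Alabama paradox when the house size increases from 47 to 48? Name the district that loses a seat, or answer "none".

none

At 47 seats: Red 11, Blue 7, Green 9, Gold 20.
At 48 seats: Red 11, Blue 7, Green 10, Gold 20.
No district's allocation decreased.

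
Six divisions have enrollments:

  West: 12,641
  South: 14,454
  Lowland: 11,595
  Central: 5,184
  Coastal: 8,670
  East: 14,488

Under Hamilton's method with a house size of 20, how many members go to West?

Total 67032; standard divisor 67032/20 ≈ 3351.6.
Standard quotas: West 3.7716, South 4.3126, Lowland 3.4595, Central 1.5467, Coastal 2.5868, East 4.3227.
Lower quotas: West 3, South 4, Lowland 3, Central 1, Coastal 2, East 4 (sum 17, leaving 3 seats).
Remainders in descending order: West 0.7716, Coastal 0.5868, Central 0.5467, Lowland 0.4595, East 0.3227, South 0.3126.
The surplus seats go to West, Coastal, Central.
West receives 4.

4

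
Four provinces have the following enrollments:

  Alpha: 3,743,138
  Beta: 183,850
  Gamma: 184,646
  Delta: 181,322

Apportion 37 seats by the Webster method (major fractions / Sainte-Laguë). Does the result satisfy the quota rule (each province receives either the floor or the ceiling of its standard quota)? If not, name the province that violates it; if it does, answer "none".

Standard quotas: Alpha 32.261, Beta 1.585, Gamma 1.591, Delta 1.563.
Webster allocation: Alpha 31, Beta 2, Gamma 2, Delta 2.
Alpha has quota 32.261 (lower 32, upper 33) but receives 31 — outside the quota interval.

Alpha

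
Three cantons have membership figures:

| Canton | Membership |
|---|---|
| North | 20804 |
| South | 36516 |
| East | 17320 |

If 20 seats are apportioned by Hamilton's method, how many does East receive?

The standard divisor is 74640/20 = 3732.
Standard quotas: North 5.5745, South 9.7846, East 4.6409.
Lower quotas: North 5, South 9, East 4 (sum 18, leaving 2 seats).
Remainders in descending order: South 0.7846, East 0.6409, North 0.5745.
Largest remainders: South, East receive the extra seats.
East receives 5.

5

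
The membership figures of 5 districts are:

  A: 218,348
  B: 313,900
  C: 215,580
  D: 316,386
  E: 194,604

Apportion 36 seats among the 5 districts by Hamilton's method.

A 6, B 9, C 6, D 9, E 6

Total 1258818; standard divisor 1258818/36 ≈ 34967.167.
Standard quotas: A 6.2444, B 8.9770, C 6.1652, D 9.0481, E 5.5653.
Lower quotas: A 6, B 8, C 6, D 9, E 5 (sum 34, leaving 2 seats).
Remainders in descending order: B 0.9770, E 0.5653, A 0.2444, C 0.1652, D 0.0481.
The surplus seats go to B, E.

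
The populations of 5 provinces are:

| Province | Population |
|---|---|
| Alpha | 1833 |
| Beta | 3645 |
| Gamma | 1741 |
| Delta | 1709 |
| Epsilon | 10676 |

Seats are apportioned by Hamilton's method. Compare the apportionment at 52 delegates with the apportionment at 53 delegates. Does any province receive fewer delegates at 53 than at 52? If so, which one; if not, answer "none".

none

At 52 seats: Alpha 5, Beta 10, Gamma 5, Delta 4, Epsilon 28.
At 53 seats: Alpha 5, Beta 10, Gamma 5, Delta 4, Epsilon 29.
No province's allocation decreased.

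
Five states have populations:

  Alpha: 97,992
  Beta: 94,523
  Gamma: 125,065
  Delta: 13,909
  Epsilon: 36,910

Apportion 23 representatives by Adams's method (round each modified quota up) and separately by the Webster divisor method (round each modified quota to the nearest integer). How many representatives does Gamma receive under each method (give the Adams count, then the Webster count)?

7 and 8

Adams: Alpha 6, Beta 6, Gamma 7, Delta 1, Epsilon 3.
Webster: Alpha 6, Beta 6, Gamma 8, Delta 1, Epsilon 2.
Gamma gets 7 under Adams and 8 under Webster.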